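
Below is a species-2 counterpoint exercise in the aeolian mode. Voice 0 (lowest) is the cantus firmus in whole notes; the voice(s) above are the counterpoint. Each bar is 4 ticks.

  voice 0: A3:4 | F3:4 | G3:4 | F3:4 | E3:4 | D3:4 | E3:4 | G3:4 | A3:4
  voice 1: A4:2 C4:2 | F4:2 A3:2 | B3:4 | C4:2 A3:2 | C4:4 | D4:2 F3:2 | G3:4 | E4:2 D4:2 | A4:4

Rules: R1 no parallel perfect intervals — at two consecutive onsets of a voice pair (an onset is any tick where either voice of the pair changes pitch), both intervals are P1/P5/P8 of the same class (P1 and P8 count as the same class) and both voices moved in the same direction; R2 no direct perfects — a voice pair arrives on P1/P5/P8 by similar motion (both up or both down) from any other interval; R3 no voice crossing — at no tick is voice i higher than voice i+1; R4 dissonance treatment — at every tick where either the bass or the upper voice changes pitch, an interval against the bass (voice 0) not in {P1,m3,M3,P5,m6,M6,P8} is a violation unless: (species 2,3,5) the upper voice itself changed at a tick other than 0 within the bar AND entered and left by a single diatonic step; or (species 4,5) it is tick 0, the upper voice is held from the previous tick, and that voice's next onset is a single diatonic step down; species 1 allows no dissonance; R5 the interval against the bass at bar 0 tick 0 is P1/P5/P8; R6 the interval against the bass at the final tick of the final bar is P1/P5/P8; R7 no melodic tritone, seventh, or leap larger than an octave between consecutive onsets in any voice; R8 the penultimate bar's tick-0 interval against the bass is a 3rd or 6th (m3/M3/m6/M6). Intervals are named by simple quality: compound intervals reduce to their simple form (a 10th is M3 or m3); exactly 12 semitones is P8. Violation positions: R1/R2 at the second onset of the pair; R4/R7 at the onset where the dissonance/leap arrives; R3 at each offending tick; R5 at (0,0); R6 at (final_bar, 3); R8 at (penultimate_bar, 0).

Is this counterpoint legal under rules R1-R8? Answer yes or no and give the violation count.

bar 0: v0=A3 v1=A4 (P8)
bar 1: v0=F3 v1=F4 (P8)
bar 2: v0=G3 v1=B3 (M3)
bar 3: v0=F3 v1=C4 (P5)
bar 4: v0=E3 v1=C4 (m6)
bar 5: v0=D3 v1=D4 (P8)
bar 6: v0=E3 v1=G3 (m3)
bar 7: v0=G3 v1=E4 (M6)
bar 8: v0=A3 v1=A4 (P8)
  R2 @ bar8.0: G3/D4 P5 -> A3/A4 P8 similar

No (1 violations)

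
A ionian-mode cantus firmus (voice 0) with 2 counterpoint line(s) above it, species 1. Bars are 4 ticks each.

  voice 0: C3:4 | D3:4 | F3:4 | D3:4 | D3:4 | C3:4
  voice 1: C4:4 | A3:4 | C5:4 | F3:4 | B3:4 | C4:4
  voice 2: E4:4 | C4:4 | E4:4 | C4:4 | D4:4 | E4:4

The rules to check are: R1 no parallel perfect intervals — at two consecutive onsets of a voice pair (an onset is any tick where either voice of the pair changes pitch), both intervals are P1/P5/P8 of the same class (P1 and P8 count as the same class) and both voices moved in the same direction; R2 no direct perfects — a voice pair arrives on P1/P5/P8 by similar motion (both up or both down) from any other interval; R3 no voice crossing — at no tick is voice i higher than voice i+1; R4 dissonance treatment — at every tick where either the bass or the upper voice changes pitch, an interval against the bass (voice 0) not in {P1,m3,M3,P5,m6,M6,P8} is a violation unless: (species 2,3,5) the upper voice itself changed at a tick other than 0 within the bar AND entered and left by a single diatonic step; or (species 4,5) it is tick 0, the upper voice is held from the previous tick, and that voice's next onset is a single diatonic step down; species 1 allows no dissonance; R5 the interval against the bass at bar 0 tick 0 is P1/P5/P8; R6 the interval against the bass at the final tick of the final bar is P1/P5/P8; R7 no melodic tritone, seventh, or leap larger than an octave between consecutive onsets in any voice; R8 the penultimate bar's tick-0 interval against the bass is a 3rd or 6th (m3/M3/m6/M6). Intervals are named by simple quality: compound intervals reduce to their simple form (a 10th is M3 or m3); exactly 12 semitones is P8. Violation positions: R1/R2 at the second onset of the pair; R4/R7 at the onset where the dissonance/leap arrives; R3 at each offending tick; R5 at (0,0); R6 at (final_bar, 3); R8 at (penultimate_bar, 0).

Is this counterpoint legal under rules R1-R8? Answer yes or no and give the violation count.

No (15 violations)

bar 0: v0=C3 v1=C4 v2=E4 (M3)
bar 1: v0=D3 v1=A3 v2=C4 (m7)
bar 2: v0=F3 v1=C5 v2=E4 (M7)
bar 3: v0=D3 v1=F3 v2=C4 (m7)
bar 4: v0=D3 v1=B3 v2=D4 (P8)
bar 5: v0=C3 v1=C4 v2=E4 (M3)
  R5 @ bar0.0: opens on M3
  R4 @ bar1.0: D3/C4 m7 untreated
  R1 @ bar2.0: D3/A3 P5 -> F3/C5 P5 similar
  R3 @ bar2.0: C5 above E4
  R4 @ bar2.0: F3/E4 M7 untreated
  R7 @ bar2.0: A3->C5 leap 15st
  R3 @ bar2.1: C5 above E4
  R3 @ bar2.2: C5 above E4
  R3 @ bar2.3: C5 above E4
  R2 @ bar3.0: C5/E4 m6 -> F3/C4 P5 similar
  R4 @ bar3.0: D3/C4 m7 untreated
  R7 @ bar3.0: C5->F3 leap 19st
  R7 @ bar4.0: F3->B3 leap 6st
  R8 @ bar4.0: penult P8 not 3rd/6th
  R6 @ bar5.3: closes on M3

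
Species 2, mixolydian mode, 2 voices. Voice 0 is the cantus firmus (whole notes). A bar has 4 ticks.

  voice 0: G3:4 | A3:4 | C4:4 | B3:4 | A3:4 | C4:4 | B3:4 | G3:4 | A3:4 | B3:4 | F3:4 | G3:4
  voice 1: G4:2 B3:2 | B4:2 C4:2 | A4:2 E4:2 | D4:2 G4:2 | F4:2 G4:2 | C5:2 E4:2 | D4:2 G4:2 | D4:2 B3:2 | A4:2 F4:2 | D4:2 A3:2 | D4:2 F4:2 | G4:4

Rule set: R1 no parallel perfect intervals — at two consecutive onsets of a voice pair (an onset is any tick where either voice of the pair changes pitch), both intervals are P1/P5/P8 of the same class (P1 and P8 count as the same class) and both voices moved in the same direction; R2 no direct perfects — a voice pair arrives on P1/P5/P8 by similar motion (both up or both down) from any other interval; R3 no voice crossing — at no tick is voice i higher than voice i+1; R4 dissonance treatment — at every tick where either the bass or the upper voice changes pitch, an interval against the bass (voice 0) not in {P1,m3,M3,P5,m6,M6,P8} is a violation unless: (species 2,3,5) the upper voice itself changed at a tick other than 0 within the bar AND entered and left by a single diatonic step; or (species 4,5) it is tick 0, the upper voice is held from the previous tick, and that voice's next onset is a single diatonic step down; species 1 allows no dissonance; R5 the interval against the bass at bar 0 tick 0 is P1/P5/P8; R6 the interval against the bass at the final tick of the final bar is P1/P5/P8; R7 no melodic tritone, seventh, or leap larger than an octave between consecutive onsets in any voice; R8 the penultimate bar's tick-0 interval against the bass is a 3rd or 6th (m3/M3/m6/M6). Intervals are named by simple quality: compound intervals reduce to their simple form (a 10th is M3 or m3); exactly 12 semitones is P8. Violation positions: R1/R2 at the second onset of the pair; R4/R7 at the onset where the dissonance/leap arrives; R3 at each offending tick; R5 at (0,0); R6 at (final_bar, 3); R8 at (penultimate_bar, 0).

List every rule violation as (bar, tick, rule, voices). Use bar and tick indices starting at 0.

(1, 0, R4, (0, 1))
(1, 2, R7, (1,))
(4, 2, R4, (0, 1))
(5, 0, R2, (0, 1))
(7, 0, R2, (0, 1))
(8, 0, R2, (0, 1))
(8, 0, R7, (1,))
(9, 2, R3, (0, 1))
(9, 2, R4, (0, 1))
(9, 3, R3, (0, 1))
(10, 0, R7, (0,))
(11, 0, R1, (0, 1))

bar 0: v0=G3 v1=G4 downbeat P8
bar 1: v0=A3 v1=B4 downbeat M2
bar 2: v0=C4 v1=A4 downbeat M6
bar 3: v0=B3 v1=D4 downbeat m3
bar 4: v0=A3 v1=F4 downbeat m6
bar 5: v0=C4 v1=C5 downbeat P8
bar 6: v0=B3 v1=D4 downbeat m3
bar 7: v0=G3 v1=D4 downbeat P5
bar 8: v0=A3 v1=A4 downbeat P8
bar 9: v0=B3 v1=D4 downbeat m3
bar 10: v0=F3 v1=D4 downbeat M6
bar 11: v0=G3 v1=G4 downbeat P8
  -> R4 @ bar 1 tick 0 v(0, 1): A3/B4 M2 untreated
  -> R7 @ bar 1 tick 2 v(1,): B4->C4 leap 11st
  -> R4 @ bar 4 tick 2 v(0, 1): A3/G4 m7 untreated
  -> R2 @ bar 5 tick 0 v(0, 1): A3/G4 m7 -> C4/C5 P8 similar
  -> R2 @ bar 7 tick 0 v(0, 1): B3/G4 m6 -> G3/D4 P5 similar
  -> R2 @ bar 8 tick 0 v(0, 1): G3/B3 M3 -> A3/A4 P8 similar
  -> R7 @ bar 8 tick 0 v(1,): B3->A4 leap 10st
  -> R3 @ bar 9 tick 2 v(0, 1): B3 above A3
  -> R4 @ bar 9 tick 2 v(0, 1): B3/A3 M2 untreated
  -> R3 @ bar 9 tick 3 v(0, 1): B3 above A3
  -> R7 @ bar 10 tick 0 v(0,): B3->F3 leap 6st
  -> R1 @ bar 11 tick 0 v(0, 1): F3/F4 P8 -> G3/G4 P8 similar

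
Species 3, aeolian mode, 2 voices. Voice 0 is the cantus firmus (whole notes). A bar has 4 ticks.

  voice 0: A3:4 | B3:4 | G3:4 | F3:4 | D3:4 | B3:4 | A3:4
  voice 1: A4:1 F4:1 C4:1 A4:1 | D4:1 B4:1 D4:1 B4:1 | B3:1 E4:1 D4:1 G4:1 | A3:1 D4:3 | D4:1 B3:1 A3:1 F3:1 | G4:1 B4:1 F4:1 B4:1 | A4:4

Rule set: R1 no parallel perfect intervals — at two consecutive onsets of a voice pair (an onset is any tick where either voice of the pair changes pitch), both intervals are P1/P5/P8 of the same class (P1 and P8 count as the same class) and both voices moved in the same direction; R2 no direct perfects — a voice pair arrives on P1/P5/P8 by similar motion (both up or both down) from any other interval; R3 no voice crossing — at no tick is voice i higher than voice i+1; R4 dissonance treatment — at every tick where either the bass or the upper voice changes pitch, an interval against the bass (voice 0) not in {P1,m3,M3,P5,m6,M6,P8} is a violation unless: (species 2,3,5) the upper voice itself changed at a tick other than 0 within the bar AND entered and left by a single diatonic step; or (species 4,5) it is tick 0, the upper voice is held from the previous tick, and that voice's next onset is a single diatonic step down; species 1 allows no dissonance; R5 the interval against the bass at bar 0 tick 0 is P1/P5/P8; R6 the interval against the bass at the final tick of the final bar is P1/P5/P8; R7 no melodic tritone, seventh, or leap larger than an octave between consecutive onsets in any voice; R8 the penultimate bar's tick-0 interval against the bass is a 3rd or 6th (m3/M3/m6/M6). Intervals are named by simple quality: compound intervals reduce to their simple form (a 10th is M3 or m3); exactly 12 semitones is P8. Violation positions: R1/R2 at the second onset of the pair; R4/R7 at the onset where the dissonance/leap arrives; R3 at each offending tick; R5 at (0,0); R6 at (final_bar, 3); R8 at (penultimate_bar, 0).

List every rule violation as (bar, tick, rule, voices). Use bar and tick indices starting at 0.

bar 0: v0=A3 v1=A4 downbeat P8
bar 1: v0=B3 v1=D4 downbeat m3
bar 2: v0=G3 v1=B3 downbeat M3
bar 3: v0=F3 v1=A3 downbeat M3
bar 4: v0=D3 v1=D4 downbeat P8
bar 5: v0=B3 v1=G4 downbeat m6
bar 6: v0=A3 v1=A4 downbeat P8
  -> R7 @ bar 3 tick 0 v(1,): G4->A3 leap 10st
  -> R7 @ bar 5 tick 0 v(1,): F3->G4 leap 14st
  -> R4 @ bar 5 tick 2 v(0, 1): B3/F4 TT untreated
  -> R7 @ bar 5 tick 2 v(1,): B4->F4 leap 6st
  -> R7 @ bar 5 tick 3 v(1,): F4->B4 leap 6st
  -> R1 @ bar 6 tick 0 v(0, 1): B3/B4 P8 -> A3/A4 P8 similar

(3, 0, R7, (1,))
(5, 0, R7, (1,))
(5, 2, R4, (0, 1))
(5, 2, R7, (1,))
(5, 3, R7, (1,))
(6, 0, R1, (0, 1))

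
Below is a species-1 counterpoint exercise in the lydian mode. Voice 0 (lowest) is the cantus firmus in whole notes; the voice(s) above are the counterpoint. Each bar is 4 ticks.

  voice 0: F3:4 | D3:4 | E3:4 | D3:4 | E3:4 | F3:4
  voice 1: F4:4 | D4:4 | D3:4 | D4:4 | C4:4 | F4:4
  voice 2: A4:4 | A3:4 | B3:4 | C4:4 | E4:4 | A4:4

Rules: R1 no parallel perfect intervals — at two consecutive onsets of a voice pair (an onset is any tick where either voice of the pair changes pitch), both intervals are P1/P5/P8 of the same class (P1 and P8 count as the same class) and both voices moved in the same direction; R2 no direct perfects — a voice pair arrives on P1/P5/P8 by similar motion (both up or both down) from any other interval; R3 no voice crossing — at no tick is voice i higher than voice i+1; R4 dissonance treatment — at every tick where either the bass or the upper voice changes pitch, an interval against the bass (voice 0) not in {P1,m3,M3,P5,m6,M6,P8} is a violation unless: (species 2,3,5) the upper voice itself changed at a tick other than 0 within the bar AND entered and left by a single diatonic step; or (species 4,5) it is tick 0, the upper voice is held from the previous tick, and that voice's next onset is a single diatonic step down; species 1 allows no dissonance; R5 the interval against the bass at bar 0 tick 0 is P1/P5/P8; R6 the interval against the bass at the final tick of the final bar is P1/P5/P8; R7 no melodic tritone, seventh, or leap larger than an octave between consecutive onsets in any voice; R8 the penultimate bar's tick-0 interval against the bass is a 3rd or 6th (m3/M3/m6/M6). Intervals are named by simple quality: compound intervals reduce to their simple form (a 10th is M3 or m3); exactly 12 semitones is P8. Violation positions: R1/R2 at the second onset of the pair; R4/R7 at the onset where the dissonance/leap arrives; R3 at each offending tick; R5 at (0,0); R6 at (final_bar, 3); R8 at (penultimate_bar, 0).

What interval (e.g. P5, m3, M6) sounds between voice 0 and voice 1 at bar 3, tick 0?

voice 0=D3 voice 1=D4 -> P8

P8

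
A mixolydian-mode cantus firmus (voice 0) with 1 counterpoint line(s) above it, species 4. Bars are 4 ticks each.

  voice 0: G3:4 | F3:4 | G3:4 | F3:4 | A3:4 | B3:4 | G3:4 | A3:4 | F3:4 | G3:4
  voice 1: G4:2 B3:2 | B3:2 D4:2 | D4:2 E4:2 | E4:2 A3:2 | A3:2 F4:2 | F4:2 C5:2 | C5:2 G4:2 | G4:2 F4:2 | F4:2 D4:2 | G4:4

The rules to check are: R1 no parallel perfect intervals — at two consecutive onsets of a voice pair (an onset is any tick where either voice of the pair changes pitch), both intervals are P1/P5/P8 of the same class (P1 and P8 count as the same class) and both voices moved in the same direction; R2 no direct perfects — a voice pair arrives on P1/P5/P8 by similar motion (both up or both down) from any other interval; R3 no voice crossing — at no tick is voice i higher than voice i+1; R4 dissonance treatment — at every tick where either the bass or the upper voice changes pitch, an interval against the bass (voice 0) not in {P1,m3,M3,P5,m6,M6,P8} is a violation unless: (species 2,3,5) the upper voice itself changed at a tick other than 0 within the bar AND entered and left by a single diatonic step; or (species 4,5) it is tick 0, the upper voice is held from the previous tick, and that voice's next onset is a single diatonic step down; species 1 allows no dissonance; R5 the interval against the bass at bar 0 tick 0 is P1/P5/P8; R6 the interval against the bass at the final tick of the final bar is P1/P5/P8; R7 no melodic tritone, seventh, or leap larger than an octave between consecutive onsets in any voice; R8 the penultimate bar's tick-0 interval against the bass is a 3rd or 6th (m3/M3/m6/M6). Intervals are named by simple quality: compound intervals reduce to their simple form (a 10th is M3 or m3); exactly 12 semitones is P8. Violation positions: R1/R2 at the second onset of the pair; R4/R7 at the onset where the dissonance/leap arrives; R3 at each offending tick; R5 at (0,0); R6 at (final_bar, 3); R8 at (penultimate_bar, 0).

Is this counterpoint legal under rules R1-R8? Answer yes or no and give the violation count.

No (7 violations)

bar 0: v0=G3 v1=G4 (P8)
bar 1: v0=F3 v1=B3 (TT)
bar 2: v0=G3 v1=D4 (P5)
bar 3: v0=F3 v1=E4 (M7)
bar 4: v0=A3 v1=A3 (P1)
bar 5: v0=B3 v1=F4 (TT)
bar 6: v0=G3 v1=C5 (P4)
bar 7: v0=A3 v1=G4 (m7)
bar 8: v0=F3 v1=F4 (P8)
bar 9: v0=G3 v1=G4 (P8)
  R4 @ bar1.0: F3/B3 TT untreated
  R4 @ bar3.0: F3/E4 M7 untreated
  R4 @ bar5.0: B3/F4 TT untreated
  R4 @ bar5.2: B3/C5 m2 untreated
  R4 @ bar6.0: G3/C5 P4 untreated
  R8 @ bar8.0: penult P8 not 3rd/6th
  R2 @ bar9.0: F3/D4 M6 -> G3/G4 P8 similar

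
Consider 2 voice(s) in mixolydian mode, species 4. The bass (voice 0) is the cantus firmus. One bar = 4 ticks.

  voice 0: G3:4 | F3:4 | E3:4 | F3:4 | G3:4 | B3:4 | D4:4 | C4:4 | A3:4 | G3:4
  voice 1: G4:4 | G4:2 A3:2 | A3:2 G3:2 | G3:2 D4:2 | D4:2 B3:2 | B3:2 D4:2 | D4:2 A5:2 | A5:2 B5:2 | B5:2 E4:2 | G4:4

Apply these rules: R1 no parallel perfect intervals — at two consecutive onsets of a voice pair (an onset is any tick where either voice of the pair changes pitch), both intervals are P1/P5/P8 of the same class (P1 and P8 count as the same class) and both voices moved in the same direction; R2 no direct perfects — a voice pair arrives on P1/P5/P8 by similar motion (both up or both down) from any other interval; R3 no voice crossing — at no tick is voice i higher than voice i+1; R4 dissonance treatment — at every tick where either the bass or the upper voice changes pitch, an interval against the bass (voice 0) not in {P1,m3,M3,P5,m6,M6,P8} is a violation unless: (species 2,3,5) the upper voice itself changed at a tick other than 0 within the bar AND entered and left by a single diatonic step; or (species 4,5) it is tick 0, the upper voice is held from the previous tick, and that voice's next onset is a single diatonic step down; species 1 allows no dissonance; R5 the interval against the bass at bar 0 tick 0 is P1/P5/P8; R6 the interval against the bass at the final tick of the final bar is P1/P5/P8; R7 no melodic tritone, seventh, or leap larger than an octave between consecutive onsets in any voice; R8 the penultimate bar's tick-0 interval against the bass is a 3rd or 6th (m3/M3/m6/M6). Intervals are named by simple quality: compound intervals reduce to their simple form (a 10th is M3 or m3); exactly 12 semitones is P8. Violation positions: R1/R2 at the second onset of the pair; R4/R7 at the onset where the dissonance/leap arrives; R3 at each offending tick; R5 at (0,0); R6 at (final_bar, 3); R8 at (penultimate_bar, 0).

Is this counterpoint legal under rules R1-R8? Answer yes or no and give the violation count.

No (8 violations)

bar 0: v0=G3 v1=G4 (P8)
bar 1: v0=F3 v1=G4 (M2)
bar 2: v0=E3 v1=A3 (P4)
bar 3: v0=F3 v1=G3 (M2)
bar 4: v0=G3 v1=D4 (P5)
bar 5: v0=B3 v1=B3 (P1)
bar 6: v0=D4 v1=D4 (P1)
bar 7: v0=C4 v1=A5 (M6)
bar 8: v0=A3 v1=B5 (M2)
bar 9: v0=G3 v1=G4 (P8)
  R4 @ bar1.0: F3/G4 M2 untreated
  R7 @ bar1.2: G4->A3 leap 10st
  R4 @ bar3.0: F3/G3 M2 untreated
  R7 @ bar6.2: D4->A5 leap 19st
  R4 @ bar7.2: C4/B5 M7 untreated
  R4 @ bar8.0: A3/B5 M2 untreated
  R8 @ bar8.0: penult M2 not 3rd/6th
  R7 @ bar8.2: B5->E4 leap 19st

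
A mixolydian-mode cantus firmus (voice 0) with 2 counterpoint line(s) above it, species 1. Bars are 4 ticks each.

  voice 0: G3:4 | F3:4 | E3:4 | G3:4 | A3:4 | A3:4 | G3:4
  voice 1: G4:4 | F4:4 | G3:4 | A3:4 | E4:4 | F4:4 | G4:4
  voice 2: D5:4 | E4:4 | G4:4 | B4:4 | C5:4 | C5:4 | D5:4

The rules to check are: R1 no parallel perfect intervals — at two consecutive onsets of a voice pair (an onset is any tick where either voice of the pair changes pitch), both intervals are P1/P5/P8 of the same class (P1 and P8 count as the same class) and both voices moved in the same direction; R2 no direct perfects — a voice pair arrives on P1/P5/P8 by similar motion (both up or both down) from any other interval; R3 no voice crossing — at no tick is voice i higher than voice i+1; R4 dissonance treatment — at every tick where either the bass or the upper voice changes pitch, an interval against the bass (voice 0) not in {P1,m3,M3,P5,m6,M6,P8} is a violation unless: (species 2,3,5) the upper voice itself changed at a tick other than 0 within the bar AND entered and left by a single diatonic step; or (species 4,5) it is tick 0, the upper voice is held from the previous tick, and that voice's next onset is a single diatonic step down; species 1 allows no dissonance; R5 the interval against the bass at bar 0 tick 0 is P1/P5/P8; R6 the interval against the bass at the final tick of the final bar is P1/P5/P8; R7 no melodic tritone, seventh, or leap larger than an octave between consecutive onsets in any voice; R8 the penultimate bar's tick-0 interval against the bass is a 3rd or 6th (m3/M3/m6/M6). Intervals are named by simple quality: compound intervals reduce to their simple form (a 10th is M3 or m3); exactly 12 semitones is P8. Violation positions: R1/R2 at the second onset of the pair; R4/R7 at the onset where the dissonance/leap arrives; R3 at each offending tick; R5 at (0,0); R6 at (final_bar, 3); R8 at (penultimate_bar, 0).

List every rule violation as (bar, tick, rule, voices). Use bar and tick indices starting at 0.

(1, 0, R1, (0, 1))
(1, 0, R3, (1, 2))
(1, 0, R4, (0, 2))
(1, 0, R7, (2,))
(1, 1, R3, (1, 2))
(1, 2, R3, (1, 2))
(1, 3, R3, (1, 2))
(2, 0, R7, (1,))
(3, 0, R4, (0, 1))
(4, 0, R2, (0, 1))
(6, 0, R1, (1, 2))

bar 0: v0=G3 v1=G4 v2=D5 downbeat P5
bar 1: v0=F3 v1=F4 v2=E4 downbeat M7
bar 2: v0=E3 v1=G3 v2=G4 downbeat m3
bar 3: v0=G3 v1=A3 v2=B4 downbeat M3
bar 4: v0=A3 v1=E4 v2=C5 downbeat m3
bar 5: v0=A3 v1=F4 v2=C5 downbeat m3
bar 6: v0=G3 v1=G4 v2=D5 downbeat P5
  -> R1 @ bar 1 tick 0 v(0, 1): G3/G4 P8 -> F3/F4 P8 similar
  -> R3 @ bar 1 tick 0 v(1, 2): F4 above E4
  -> R4 @ bar 1 tick 0 v(0, 2): F3/E4 M7 untreated
  -> R7 @ bar 1 tick 0 v(2,): D5->E4 leap 10st
  -> R3 @ bar 1 tick 1 v(1, 2): F4 above E4
  -> R3 @ bar 1 tick 2 v(1, 2): F4 above E4
  -> R3 @ bar 1 tick 3 v(1, 2): F4 above E4
  -> R7 @ bar 2 tick 0 v(1,): F4->G3 leap 10st
  -> R4 @ bar 3 tick 0 v(0, 1): G3/A3 M2 untreated
  -> R2 @ bar 4 tick 0 v(0, 1): G3/A3 M2 -> A3/E4 P5 similar
  -> R1 @ bar 6 tick 0 v(1, 2): F4/C5 P5 -> G4/D5 P5 similar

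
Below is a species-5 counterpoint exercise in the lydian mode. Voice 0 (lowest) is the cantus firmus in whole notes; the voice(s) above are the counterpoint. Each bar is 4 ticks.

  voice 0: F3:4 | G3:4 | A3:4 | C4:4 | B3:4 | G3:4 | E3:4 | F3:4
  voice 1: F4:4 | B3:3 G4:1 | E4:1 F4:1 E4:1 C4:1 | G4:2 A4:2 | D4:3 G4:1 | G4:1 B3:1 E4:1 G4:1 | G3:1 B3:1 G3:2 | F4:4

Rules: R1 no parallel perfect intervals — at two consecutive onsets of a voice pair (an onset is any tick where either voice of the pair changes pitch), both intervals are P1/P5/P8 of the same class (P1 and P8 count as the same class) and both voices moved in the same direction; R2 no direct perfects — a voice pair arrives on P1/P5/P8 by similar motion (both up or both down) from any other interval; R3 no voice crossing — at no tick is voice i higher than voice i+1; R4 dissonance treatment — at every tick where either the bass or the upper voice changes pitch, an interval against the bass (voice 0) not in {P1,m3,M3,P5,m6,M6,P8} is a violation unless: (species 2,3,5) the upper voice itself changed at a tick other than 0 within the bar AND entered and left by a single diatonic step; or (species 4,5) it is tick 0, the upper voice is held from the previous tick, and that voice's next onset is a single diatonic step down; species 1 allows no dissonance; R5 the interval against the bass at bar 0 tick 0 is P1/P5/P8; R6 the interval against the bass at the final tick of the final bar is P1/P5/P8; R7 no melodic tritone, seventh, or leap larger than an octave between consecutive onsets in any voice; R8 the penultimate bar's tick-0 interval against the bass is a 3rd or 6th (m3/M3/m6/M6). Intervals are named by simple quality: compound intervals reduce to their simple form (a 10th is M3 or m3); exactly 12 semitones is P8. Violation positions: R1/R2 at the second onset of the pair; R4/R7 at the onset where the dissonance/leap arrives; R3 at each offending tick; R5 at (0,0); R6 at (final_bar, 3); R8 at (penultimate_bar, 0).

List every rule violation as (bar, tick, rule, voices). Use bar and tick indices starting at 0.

bar 0: v0=F3 v1=F4 downbeat P8
bar 1: v0=G3 v1=B3 downbeat M3
bar 2: v0=A3 v1=E4 downbeat P5
bar 3: v0=C4 v1=G4 downbeat P5
bar 4: v0=B3 v1=D4 downbeat m3
bar 5: v0=G3 v1=G4 downbeat P8
bar 6: v0=E3 v1=G3 downbeat m3
bar 7: v0=F3 v1=F4 downbeat P8
  -> R7 @ bar 1 tick 0 v(1,): F4->B3 leap 6st
  -> R2 @ bar 3 tick 0 v(0, 1): A3/C4 m3 -> C4/G4 P5 similar
  -> R2 @ bar 7 tick 0 v(0, 1): E3/G3 m3 -> F3/F4 P8 similar
  -> R7 @ bar 7 tick 0 v(1,): G3->F4 leap 10st

(1, 0, R7, (1,))
(3, 0, R2, (0, 1))
(7, 0, R2, (0, 1))
(7, 0, R7, (1,))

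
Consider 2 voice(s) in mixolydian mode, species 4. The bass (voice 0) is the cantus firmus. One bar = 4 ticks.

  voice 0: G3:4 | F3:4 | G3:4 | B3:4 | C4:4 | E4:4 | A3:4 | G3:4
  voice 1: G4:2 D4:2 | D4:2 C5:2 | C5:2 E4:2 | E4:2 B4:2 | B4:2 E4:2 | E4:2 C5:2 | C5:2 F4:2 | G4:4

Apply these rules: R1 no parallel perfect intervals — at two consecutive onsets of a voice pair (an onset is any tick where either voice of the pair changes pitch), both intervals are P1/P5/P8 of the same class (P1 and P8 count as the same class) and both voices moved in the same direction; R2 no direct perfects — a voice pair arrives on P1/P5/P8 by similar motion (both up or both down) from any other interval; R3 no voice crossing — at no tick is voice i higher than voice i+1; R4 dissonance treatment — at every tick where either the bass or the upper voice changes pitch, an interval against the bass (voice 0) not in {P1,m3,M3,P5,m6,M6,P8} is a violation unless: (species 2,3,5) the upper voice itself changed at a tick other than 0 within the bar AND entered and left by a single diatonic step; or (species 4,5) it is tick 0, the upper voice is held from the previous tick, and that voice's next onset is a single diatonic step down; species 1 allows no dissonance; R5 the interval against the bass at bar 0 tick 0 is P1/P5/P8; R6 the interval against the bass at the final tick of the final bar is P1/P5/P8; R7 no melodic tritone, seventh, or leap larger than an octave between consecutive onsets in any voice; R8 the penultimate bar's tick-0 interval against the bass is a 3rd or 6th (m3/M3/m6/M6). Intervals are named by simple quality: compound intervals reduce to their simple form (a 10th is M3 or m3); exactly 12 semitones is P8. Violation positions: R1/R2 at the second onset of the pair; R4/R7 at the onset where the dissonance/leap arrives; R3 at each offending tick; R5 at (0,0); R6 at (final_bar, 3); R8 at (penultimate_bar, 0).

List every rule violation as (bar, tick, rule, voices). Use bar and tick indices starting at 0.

(1, 2, R7, (1,))
(2, 0, R4, (0, 1))
(3, 0, R4, (0, 1))
(4, 0, R4, (0, 1))

bar 0: v0=G3 v1=G4 downbeat P8
bar 1: v0=F3 v1=D4 downbeat M6
bar 2: v0=G3 v1=C5 downbeat P4
bar 3: v0=B3 v1=E4 downbeat P4
bar 4: v0=C4 v1=B4 downbeat M7
bar 5: v0=E4 v1=E4 downbeat P1
bar 6: v0=A3 v1=C5 downbeat m3
bar 7: v0=G3 v1=G4 downbeat P8
  -> R7 @ bar 1 tick 2 v(1,): D4->C5 leap 10st
  -> R4 @ bar 2 tick 0 v(0, 1): G3/C5 P4 untreated
  -> R4 @ bar 3 tick 0 v(0, 1): B3/E4 P4 untreated
  -> R4 @ bar 4 tick 0 v(0, 1): C4/B4 M7 untreated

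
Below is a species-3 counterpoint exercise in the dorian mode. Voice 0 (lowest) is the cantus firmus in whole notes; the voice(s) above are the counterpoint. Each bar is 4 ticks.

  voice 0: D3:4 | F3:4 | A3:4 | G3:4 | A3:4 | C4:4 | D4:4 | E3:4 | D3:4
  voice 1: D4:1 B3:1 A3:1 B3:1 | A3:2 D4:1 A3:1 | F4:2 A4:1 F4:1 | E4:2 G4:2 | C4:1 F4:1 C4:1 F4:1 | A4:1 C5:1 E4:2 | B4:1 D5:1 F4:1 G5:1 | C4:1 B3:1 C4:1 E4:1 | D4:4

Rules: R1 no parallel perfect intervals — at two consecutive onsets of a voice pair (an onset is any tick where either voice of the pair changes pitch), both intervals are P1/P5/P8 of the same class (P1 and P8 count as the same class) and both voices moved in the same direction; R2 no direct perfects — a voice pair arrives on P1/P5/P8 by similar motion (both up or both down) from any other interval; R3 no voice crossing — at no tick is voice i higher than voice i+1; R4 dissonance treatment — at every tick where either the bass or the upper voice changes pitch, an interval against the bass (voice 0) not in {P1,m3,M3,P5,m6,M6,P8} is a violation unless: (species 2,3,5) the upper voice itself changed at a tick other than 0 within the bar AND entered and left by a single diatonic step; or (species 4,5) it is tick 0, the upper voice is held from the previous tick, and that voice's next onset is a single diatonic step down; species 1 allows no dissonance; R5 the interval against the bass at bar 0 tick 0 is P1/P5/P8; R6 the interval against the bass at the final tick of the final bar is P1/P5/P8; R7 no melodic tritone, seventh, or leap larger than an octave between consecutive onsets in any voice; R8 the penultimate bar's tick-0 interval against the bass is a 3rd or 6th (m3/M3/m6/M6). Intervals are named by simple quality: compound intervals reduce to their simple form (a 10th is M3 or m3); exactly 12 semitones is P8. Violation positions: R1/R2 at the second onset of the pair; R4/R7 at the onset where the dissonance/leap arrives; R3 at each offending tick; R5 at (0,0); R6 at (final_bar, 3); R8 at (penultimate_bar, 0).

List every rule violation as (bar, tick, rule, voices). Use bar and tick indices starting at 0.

(6, 3, R4, (0, 1))
(6, 3, R7, (1,))
(7, 0, R7, (0,))
(7, 0, R7, (1,))
(8, 0, R1, (0, 1))

bar 0: v0=D3 v1=D4 downbeat P8
bar 1: v0=F3 v1=A3 downbeat M3
bar 2: v0=A3 v1=F4 downbeat m6
bar 3: v0=G3 v1=E4 downbeat M6
bar 4: v0=A3 v1=C4 downbeat m3
bar 5: v0=C4 v1=A4 downbeat M6
bar 6: v0=D4 v1=B4 downbeat M6
bar 7: v0=E3 v1=C4 downbeat m6
bar 8: v0=D3 v1=D4 downbeat P8
  -> R4 @ bar 6 tick 3 v(0, 1): D4/G5 P4 untreated
  -> R7 @ bar 6 tick 3 v(1,): F4->G5 leap 14st
  -> R7 @ bar 7 tick 0 v(0,): D4->E3 leap 10st
  -> R7 @ bar 7 tick 0 v(1,): G5->C4 leap 19st
  -> R1 @ bar 8 tick 0 v(0, 1): E3/E4 P8 -> D3/D4 P8 similar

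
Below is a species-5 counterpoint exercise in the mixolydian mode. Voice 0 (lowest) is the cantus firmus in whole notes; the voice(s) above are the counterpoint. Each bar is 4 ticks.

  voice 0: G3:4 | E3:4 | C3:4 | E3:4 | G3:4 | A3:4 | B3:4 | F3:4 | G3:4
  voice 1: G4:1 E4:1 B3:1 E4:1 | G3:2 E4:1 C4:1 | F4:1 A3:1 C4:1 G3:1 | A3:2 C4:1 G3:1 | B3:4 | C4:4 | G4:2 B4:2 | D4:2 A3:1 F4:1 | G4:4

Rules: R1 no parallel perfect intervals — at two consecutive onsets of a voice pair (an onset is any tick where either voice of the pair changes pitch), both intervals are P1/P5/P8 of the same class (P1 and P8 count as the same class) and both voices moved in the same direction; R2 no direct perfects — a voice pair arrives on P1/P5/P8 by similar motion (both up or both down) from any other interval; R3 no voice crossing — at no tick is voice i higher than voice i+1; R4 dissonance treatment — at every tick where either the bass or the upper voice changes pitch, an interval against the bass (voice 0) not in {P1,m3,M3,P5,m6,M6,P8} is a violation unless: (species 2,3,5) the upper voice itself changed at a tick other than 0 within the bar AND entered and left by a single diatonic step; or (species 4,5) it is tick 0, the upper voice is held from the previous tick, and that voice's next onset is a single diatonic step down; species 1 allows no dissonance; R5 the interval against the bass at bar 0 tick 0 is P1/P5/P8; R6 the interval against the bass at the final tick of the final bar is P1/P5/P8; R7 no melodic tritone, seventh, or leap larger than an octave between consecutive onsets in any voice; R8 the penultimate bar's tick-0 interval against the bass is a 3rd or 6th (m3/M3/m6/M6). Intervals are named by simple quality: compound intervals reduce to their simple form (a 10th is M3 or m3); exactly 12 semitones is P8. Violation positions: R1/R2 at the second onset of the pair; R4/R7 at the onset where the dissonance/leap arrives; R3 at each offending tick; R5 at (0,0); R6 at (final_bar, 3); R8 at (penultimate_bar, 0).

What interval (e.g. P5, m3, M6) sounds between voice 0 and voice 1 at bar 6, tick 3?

voice 0=B3 voice 1=B4 -> P8

P8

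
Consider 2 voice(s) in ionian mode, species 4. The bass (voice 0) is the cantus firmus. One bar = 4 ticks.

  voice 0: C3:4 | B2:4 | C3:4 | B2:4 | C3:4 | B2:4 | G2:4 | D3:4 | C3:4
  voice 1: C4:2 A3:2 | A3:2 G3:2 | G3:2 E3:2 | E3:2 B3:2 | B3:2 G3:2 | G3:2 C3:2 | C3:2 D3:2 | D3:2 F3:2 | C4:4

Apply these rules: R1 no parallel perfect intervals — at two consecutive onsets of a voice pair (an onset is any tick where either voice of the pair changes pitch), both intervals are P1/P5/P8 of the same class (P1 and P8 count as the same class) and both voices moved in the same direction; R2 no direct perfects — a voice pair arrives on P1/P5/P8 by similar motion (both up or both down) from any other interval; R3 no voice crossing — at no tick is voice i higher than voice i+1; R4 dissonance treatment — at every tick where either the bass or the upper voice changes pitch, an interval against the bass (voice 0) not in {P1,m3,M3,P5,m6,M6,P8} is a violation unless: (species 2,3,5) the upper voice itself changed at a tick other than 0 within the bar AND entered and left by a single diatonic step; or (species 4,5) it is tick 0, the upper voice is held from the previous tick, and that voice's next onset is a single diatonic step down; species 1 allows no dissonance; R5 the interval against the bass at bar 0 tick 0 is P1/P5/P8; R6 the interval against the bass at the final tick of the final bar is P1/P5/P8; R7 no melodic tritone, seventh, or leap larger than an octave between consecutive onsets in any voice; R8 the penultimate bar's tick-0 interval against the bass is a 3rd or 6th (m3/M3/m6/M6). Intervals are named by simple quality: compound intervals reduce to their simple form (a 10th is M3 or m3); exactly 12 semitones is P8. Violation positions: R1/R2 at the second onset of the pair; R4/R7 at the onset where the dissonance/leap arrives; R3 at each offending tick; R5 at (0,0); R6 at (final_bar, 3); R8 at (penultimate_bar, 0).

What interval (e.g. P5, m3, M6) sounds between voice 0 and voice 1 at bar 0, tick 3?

voice 0=C3 voice 1=A3 -> M6

M6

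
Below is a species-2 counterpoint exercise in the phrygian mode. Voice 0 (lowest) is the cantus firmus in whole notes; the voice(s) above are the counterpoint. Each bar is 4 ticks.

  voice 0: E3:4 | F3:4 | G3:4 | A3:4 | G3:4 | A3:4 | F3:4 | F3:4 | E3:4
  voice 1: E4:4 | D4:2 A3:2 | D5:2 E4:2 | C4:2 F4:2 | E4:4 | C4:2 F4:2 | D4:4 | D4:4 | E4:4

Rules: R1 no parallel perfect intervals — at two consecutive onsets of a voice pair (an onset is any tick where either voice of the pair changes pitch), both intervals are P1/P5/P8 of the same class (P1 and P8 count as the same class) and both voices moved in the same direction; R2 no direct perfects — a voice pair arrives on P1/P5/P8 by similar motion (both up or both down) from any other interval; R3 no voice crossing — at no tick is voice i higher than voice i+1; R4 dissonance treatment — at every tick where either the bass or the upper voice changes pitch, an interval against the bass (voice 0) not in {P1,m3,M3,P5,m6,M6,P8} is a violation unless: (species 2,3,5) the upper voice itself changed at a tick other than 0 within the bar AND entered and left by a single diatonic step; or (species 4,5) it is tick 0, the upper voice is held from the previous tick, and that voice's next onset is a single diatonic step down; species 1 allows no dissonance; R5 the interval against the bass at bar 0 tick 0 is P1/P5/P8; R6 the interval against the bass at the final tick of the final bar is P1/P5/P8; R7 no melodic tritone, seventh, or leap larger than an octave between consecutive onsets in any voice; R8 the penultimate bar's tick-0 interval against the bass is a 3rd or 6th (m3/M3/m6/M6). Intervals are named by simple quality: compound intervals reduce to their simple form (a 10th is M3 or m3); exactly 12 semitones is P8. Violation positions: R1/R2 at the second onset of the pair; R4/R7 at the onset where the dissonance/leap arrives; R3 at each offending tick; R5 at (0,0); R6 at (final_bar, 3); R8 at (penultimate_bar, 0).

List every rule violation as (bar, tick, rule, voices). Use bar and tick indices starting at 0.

(2, 0, R2, (0, 1))
(2, 0, R7, (1,))
(2, 2, R7, (1,))

bar 0: v0=E3 v1=E4 downbeat P8
bar 1: v0=F3 v1=D4 downbeat M6
bar 2: v0=G3 v1=D5 downbeat P5
bar 3: v0=A3 v1=C4 downbeat m3
bar 4: v0=G3 v1=E4 downbeat M6
bar 5: v0=A3 v1=C4 downbeat m3
bar 6: v0=F3 v1=D4 downbeat M6
bar 7: v0=F3 v1=D4 downbeat M6
bar 8: v0=E3 v1=E4 downbeat P8
  -> R2 @ bar 2 tick 0 v(0, 1): F3/A3 M3 -> G3/D5 P5 similar
  -> R7 @ bar 2 tick 0 v(1,): A3->D5 leap 17st
  -> R7 @ bar 2 tick 2 v(1,): D5->E4 leap 10st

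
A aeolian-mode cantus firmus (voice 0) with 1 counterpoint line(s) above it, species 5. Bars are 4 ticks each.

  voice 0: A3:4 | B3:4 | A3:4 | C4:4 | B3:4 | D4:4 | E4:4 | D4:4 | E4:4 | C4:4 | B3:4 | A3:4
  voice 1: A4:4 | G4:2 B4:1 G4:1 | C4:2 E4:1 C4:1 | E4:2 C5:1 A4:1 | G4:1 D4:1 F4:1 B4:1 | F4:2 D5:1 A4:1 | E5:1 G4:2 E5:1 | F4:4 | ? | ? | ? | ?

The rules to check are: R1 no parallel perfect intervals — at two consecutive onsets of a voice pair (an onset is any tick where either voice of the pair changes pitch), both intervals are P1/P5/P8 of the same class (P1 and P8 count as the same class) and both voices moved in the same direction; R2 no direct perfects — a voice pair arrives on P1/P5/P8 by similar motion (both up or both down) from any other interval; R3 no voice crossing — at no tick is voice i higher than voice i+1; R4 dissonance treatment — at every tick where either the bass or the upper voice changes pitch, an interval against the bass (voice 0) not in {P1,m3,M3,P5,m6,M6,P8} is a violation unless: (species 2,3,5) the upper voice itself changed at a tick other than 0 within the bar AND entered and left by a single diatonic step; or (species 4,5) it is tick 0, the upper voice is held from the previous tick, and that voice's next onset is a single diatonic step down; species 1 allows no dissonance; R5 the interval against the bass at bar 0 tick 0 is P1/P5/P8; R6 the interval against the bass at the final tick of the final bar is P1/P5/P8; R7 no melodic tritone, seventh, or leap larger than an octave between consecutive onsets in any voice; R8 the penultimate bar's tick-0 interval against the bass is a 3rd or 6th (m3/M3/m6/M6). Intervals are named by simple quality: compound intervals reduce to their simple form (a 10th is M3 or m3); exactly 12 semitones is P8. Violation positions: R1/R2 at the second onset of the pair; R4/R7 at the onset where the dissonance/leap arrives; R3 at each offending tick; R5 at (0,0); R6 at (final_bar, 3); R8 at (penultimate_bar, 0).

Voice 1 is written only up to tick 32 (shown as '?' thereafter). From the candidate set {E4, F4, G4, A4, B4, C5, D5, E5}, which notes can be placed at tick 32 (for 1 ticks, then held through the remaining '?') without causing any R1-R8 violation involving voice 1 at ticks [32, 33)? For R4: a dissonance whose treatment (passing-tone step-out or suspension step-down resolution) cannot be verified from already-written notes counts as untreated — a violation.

{C5, E4, G4}

E4: legal
F4: violates R4
G4: legal
A4: violates R4
B4: violates R2,R7
C5: legal
D5: violates R4
E5: violates R2,R7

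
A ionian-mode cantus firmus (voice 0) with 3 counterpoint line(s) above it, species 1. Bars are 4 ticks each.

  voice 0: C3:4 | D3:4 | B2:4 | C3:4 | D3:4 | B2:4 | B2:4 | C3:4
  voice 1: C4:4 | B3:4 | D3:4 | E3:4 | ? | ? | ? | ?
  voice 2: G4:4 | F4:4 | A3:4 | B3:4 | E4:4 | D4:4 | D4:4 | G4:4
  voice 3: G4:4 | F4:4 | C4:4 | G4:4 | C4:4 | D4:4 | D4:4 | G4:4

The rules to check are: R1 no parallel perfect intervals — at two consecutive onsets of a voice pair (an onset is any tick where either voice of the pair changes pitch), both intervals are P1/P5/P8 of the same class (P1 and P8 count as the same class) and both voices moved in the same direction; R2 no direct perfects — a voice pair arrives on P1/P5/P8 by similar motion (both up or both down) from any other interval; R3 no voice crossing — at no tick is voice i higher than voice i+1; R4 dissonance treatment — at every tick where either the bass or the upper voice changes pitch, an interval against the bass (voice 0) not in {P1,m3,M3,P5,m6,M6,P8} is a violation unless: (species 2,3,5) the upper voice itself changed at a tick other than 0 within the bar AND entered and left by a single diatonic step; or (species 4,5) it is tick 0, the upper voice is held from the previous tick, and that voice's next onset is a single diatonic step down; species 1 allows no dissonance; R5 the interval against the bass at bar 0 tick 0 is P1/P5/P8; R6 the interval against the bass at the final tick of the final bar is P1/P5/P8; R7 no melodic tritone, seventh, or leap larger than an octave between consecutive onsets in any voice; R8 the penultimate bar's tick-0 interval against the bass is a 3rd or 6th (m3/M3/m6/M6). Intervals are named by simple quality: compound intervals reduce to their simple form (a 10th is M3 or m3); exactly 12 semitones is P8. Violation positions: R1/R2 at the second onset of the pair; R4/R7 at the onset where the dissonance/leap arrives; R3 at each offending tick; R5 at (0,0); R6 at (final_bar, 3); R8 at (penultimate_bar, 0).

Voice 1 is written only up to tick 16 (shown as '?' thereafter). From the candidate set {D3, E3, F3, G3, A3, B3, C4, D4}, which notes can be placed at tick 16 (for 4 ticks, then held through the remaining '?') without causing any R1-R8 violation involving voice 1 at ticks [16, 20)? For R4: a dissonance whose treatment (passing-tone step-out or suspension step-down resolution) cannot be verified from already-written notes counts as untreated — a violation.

D3: legal
E3: violates R4
F3: legal
G3: violates R4
A3: violates R1,R2
B3: legal
C4: violates R4
D4: violates R2,R7

{B3, D3, F3}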